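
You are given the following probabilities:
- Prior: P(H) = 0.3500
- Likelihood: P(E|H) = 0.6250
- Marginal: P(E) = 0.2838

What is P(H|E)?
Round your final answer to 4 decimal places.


Using Bayes' theorem:

P(H|E) = P(E|H) × P(H) / P(E)
       = 0.6250 × 0.3500 / 0.2838
       = 0.21875000 / 0.2838
       = 0.7708

The evidence strengthens our belief in H.
Prior: 0.3500 → Posterior: 0.7708


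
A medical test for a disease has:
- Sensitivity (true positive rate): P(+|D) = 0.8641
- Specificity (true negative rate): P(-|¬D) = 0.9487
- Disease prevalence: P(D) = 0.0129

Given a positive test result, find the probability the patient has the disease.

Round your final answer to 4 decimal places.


Let D = has disease, + = positive test

Given:
- P(D) = 0.0129 (prevalence)
- P(+|D) = 0.8641 (sensitivity)
- P(-|¬D) = 0.9487 (specificity)
- P(+|¬D) = 0.0513 (false positive rate = 1 - specificity)

Step 1: Find P(+)
P(+) = P(+|D)P(D) + P(+|¬D)P(¬D)
     = 0.8641 × 0.0129 + 0.0513 × 0.9871
     = 0.01114689 + 0.05063823
     = 0.06178512

Step 2: Apply Bayes' theorem for P(D|+)
P(D|+) = P(+|D)P(D) / P(+)
       = 0.01114689 / 0.06178512
       = 0.1804


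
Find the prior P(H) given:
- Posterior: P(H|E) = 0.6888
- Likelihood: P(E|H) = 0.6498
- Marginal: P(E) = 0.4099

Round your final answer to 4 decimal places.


From Bayes' theorem: P(H|E) = P(E|H) × P(H) / P(E)

Rearranging for P(H):
P(H) = P(H|E) × P(E) / P(E|H)
     = 0.6888 × 0.4099 / 0.6498
     = 0.28233912 / 0.6498
     = 0.4345


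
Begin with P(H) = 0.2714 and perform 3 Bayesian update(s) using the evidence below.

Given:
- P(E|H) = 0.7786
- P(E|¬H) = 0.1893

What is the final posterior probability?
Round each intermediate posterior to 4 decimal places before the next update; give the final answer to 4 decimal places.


Sequential Bayesian updating:

Initial prior: P(H) = 0.2714

Update 1:
  P(E) = 0.7786 × 0.2714 + 0.1893 × 0.7286 = 0.21131204 + 0.13792398 = 0.34923602
  P(H|E) = 0.21131204 / 0.34923602 = 0.6051

Update 2:
  P(E) = 0.7786 × 0.6051 + 0.1893 × 0.3949 = 0.47113086 + 0.07475457 = 0.54588543
  P(H|E) = 0.47113086 / 0.54588543 = 0.8631

Update 3:
  P(E) = 0.7786 × 0.8631 + 0.1893 × 0.1369 = 0.67200966 + 0.02591517 = 0.69792483
  P(H|E) = 0.67200966 / 0.69792483 = 0.9629

Final posterior: 0.9629


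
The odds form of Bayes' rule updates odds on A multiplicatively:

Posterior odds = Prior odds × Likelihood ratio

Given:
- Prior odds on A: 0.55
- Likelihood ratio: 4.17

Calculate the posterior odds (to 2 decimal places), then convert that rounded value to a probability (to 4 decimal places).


Step 1: Calculate posterior odds
Posterior odds = Prior odds × LR
               = 0.55 × 4.17
               = 2.29

Step 2: Convert to probability
P(A|E) = Posterior odds / (1 + Posterior odds)
       = 2.29 / (1 + 2.29)
       = 2.29 / 3.29
       = 0.6960

The evidence increased P(A) from 0.3548 to 0.6960.


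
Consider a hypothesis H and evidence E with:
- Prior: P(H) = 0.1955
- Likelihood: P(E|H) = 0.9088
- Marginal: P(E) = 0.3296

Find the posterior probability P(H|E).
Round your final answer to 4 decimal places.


Using Bayes' theorem:

P(H|E) = P(E|H) × P(H) / P(E)
       = 0.9088 × 0.1955 / 0.3296
       = 0.17767040 / 0.3296
       = 0.5390

The evidence strengthens our belief in H.
Prior: 0.1955 → Posterior: 0.5390


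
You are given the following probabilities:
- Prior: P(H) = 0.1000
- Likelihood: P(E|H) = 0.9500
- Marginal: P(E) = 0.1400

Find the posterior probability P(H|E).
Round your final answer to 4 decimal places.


Using Bayes' theorem:

P(H|E) = P(E|H) × P(H) / P(E)
       = 0.9500 × 0.1000 / 0.1400
       = 0.09500000 / 0.1400
       = 0.6786

The evidence strengthens our belief in H.
Prior: 0.1000 → Posterior: 0.6786


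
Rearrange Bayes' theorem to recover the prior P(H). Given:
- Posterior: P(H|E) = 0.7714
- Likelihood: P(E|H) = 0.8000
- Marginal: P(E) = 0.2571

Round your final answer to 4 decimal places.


From Bayes' theorem: P(H|E) = P(E|H) × P(H) / P(E)

Rearranging for P(H):
P(H) = P(H|E) × P(E) / P(E|H)
     = 0.7714 × 0.2571 / 0.8000
     = 0.19832694 / 0.8000
     = 0.2479


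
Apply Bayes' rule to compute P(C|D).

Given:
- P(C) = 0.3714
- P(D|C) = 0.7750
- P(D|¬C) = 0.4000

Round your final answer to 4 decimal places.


Bayes' theorem: P(C|D) = P(D|C) × P(C) / P(D)

Step 1: Calculate P(D) using law of total probability
P(D) = P(D|C)P(C) + P(D|¬C)P(¬C)
     = 0.7750 × 0.3714 + 0.4000 × 0.6286
     = 0.28783500 + 0.25144000
     = 0.53927500

Step 2: Apply Bayes' theorem
P(C|D) = P(D|C) × P(C) / P(D)
       = 0.28783500 / 0.53927500
       = 0.5337


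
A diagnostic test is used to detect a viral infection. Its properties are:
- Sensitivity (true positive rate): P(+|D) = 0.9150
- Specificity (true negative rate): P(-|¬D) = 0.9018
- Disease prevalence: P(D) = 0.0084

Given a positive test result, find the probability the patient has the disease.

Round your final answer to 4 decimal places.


Let D = has disease, + = positive test

Given:
- P(D) = 0.0084 (prevalence)
- P(+|D) = 0.9150 (sensitivity)
- P(-|¬D) = 0.9018 (specificity)
- P(+|¬D) = 0.0982 (false positive rate = 1 - specificity)

Step 1: Find P(+)
P(+) = P(+|D)P(D) + P(+|¬D)P(¬D)
     = 0.9150 × 0.0084 + 0.0982 × 0.9916
     = 0.00768600 + 0.09737512
     = 0.10506112

Step 2: Apply Bayes' theorem for P(D|+)
P(D|+) = P(+|D)P(D) / P(+)
       = 0.00768600 / 0.10506112
       = 0.0732


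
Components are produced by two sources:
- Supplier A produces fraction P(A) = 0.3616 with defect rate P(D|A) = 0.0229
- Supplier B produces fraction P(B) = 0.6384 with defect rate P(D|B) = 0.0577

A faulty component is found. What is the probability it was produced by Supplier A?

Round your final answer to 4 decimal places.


Let A = from Supplier A, D = faulty

Given:
- P(A) = 0.3616, P(B) = 0.6384
- P(D|A) = 0.0229, P(D|B) = 0.0577

Step 1: Find P(D)
P(D) = P(D|A)P(A) + P(D|B)P(B)
     = 0.0229 × 0.3616 + 0.0577 × 0.6384
     = 0.00828064 + 0.03683568
     = 0.04511632

Step 2: Apply Bayes' theorem
P(A|D) = P(D|A)P(A) / P(D)
       = 0.00828064 / 0.04511632
       = 0.1835


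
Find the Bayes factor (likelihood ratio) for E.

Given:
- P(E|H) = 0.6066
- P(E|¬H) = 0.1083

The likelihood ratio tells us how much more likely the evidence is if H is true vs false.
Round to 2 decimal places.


Likelihood Ratio (LR) = P(E|H) / P(E|¬H)

LR = 0.6066 / 0.1083
   = 5.60

The evidence is 5.60 times more likely if H is true than if H is false.
Because LR exceeds 1, E is evidence for H.


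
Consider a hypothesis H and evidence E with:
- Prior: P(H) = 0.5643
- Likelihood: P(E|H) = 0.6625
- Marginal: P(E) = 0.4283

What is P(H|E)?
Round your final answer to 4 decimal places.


Using Bayes' theorem:

P(H|E) = P(E|H) × P(H) / P(E)
       = 0.6625 × 0.5643 / 0.4283
       = 0.37384875 / 0.4283
       = 0.8729

The evidence strengthens our belief in H.
Prior: 0.5643 → Posterior: 0.8729


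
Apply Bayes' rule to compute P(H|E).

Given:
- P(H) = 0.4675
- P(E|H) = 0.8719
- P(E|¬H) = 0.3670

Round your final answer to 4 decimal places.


Bayes' theorem: P(H|E) = P(E|H) × P(H) / P(E)

Step 1: Calculate P(E) using law of total probability
P(E) = P(E|H)P(H) + P(E|¬H)P(¬H)
     = 0.8719 × 0.4675 + 0.3670 × 0.5325
     = 0.40761325 + 0.19542750
     = 0.60304075

Step 2: Apply Bayes' theorem
P(H|E) = P(E|H) × P(H) / P(E)
       = 0.40761325 / 0.60304075
       = 0.6759


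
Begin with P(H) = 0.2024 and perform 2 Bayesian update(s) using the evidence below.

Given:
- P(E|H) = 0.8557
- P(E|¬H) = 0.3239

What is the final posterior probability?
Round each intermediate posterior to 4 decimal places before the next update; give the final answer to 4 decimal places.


Sequential Bayesian updating:

Initial prior: P(H) = 0.2024

Update 1:
  P(E) = 0.8557 × 0.2024 + 0.3239 × 0.7976 = 0.17319368 + 0.25834264 = 0.43153632
  P(H|E) = 0.17319368 / 0.43153632 = 0.4013

Update 2:
  P(E) = 0.8557 × 0.4013 + 0.3239 × 0.5987 = 0.34339241 + 0.19391893 = 0.53731134
  P(H|E) = 0.34339241 / 0.53731134 = 0.6391

Final posterior: 0.6391


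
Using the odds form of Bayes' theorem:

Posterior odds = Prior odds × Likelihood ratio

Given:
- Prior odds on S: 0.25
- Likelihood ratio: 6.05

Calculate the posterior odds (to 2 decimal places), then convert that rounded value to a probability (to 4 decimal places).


Step 1: Calculate posterior odds
Posterior odds = Prior odds × LR
               = 0.25 × 6.05
               = 1.51

Step 2: Convert to probability
P(S|E) = Posterior odds / (1 + Posterior odds)
       = 1.51 / (1 + 1.51)
       = 1.51 / 2.51
       = 0.6016

The evidence increased P(S) from 0.2000 to 0.6016.


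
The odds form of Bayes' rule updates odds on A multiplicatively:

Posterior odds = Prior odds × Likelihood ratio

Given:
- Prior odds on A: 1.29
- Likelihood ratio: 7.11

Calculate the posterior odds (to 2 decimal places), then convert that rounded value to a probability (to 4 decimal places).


Step 1: Calculate posterior odds
Posterior odds = Prior odds × LR
               = 1.29 × 7.11
               = 9.17

Step 2: Convert to probability
P(A|E) = Posterior odds / (1 + Posterior odds)
       = 9.17 / (1 + 9.17)
       = 9.17 / 10.17
       = 0.9017

The evidence increased P(A) from 0.5633 to 0.9017.


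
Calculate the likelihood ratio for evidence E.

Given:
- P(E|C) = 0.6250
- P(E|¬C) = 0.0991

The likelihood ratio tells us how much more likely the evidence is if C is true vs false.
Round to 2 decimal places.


Likelihood Ratio (LR) = P(E|C) / P(E|¬C)

LR = 0.6250 / 0.0991
   = 6.31

The evidence is 6.31 times more likely if C is true than if C is false.
Since LR > 1, the evidence supports C over ¬C.


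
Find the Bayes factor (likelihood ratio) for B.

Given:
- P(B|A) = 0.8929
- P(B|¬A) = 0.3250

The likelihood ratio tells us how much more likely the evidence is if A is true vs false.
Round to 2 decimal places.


Likelihood Ratio (LR) = P(B|A) / P(B|¬A)

LR = 0.8929 / 0.3250
   = 2.75

The evidence is 2.75 times more likely if A is true than if A is false.
Because LR exceeds 1, B is evidence for A.


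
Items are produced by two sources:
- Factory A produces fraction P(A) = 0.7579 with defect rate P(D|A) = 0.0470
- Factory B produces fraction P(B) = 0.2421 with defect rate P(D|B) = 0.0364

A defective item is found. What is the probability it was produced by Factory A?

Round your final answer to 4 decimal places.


Let A = from Factory A, D = defective

Given:
- P(A) = 0.7579, P(B) = 0.2421
- P(D|A) = 0.0470, P(D|B) = 0.0364

Step 1: Find P(D)
P(D) = P(D|A)P(A) + P(D|B)P(B)
     = 0.0470 × 0.7579 + 0.0364 × 0.2421
     = 0.03562130 + 0.00881244
     = 0.04443374

Step 2: Apply Bayes' theorem
P(A|D) = P(D|A)P(A) / P(D)
       = 0.03562130 / 0.04443374
       = 0.8017


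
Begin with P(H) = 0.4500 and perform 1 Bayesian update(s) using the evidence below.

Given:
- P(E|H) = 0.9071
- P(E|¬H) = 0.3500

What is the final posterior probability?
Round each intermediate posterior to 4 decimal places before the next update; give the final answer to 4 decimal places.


Sequential Bayesian updating:

Initial prior: P(H) = 0.4500

Update 1:
  P(E) = 0.9071 × 0.4500 + 0.3500 × 0.5500 = 0.40819500 + 0.19250000 = 0.60069500
  P(H|E) = 0.40819500 / 0.60069500 = 0.6795

Final posterior: 0.6795


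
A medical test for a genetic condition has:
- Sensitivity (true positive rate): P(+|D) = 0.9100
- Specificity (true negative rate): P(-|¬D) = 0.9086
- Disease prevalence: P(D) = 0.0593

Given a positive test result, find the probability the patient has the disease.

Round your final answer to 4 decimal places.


Let D = has disease, + = positive test

Given:
- P(D) = 0.0593 (prevalence)
- P(+|D) = 0.9100 (sensitivity)
- P(-|¬D) = 0.9086 (specificity)
- P(+|¬D) = 0.0914 (false positive rate = 1 - specificity)

Step 1: Find P(+)
P(+) = P(+|D)P(D) + P(+|¬D)P(¬D)
     = 0.9100 × 0.0593 + 0.0914 × 0.9407
     = 0.05396300 + 0.08597998
     = 0.13994298

Step 2: Apply Bayes' theorem for P(D|+)
P(D|+) = P(+|D)P(D) / P(+)
       = 0.05396300 / 0.13994298
       = 0.3856


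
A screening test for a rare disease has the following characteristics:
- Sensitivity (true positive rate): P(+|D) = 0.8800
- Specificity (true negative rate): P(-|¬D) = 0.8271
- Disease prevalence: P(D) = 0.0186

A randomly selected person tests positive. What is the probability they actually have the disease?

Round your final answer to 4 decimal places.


Let D = has disease, + = positive test

Given:
- P(D) = 0.0186 (prevalence)
- P(+|D) = 0.8800 (sensitivity)
- P(-|¬D) = 0.8271 (specificity)
- P(+|¬D) = 0.1729 (false positive rate = 1 - specificity)

Step 1: Find P(+)
P(+) = P(+|D)P(D) + P(+|¬D)P(¬D)
     = 0.8800 × 0.0186 + 0.1729 × 0.9814
     = 0.01636800 + 0.16968406
     = 0.18605206

Step 2: Apply Bayes' theorem for P(D|+)
P(D|+) = P(+|D)P(D) / P(+)
       = 0.01636800 / 0.18605206
       = 0.0880


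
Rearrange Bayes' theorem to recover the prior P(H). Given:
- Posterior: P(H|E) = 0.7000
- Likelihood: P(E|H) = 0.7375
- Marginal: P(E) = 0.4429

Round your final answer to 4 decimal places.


From Bayes' theorem: P(H|E) = P(E|H) × P(H) / P(E)

Rearranging for P(H):
P(H) = P(H|E) × P(E) / P(E|H)
     = 0.7000 × 0.4429 / 0.7375
     = 0.31003000 / 0.7375
     = 0.4204


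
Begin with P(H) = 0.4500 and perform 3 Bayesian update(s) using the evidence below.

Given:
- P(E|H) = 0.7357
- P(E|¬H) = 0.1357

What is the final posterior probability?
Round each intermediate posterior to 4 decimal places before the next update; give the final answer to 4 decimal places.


Sequential Bayesian updating:

Initial prior: P(H) = 0.4500

Update 1:
  P(E) = 0.7357 × 0.4500 + 0.1357 × 0.5500 = 0.33106500 + 0.07463500 = 0.40570000
  P(H|E) = 0.33106500 / 0.40570000 = 0.8160

Update 2:
  P(E) = 0.7357 × 0.8160 + 0.1357 × 0.1840 = 0.60033120 + 0.02496880 = 0.62530000
  P(H|E) = 0.60033120 / 0.62530000 = 0.9601

Update 3:
  P(E) = 0.7357 × 0.9601 + 0.1357 × 0.0399 = 0.70634557 + 0.00541443 = 0.71176000
  P(H|E) = 0.70634557 / 0.71176000 = 0.9924

Final posterior: 0.9924


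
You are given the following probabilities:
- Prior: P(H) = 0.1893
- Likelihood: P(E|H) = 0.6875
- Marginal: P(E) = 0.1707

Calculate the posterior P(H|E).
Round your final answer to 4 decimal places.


Using Bayes' theorem:

P(H|E) = P(E|H) × P(H) / P(E)
       = 0.6875 × 0.1893 / 0.1707
       = 0.13014375 / 0.1707
       = 0.7624

The evidence strengthens our belief in H.
Prior: 0.1893 → Posterior: 0.7624


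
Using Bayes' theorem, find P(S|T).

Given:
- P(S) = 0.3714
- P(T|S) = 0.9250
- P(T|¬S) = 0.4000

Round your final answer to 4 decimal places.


Bayes' theorem: P(S|T) = P(T|S) × P(S) / P(T)

Step 1: Calculate P(T) using law of total probability
P(T) = P(T|S)P(S) + P(T|¬S)P(¬S)
     = 0.9250 × 0.3714 + 0.4000 × 0.6286
     = 0.34354500 + 0.25144000
     = 0.59498500

Step 2: Apply Bayes' theorem
P(S|T) = P(T|S) × P(S) / P(T)
       = 0.34354500 / 0.59498500
       = 0.5774


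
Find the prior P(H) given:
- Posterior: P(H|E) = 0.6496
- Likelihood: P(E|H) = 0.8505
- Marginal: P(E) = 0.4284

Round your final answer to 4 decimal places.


From Bayes' theorem: P(H|E) = P(E|H) × P(H) / P(E)

Rearranging for P(H):
P(H) = P(H|E) × P(E) / P(E|H)
     = 0.6496 × 0.4284 / 0.8505
     = 0.27828864 / 0.8505
     = 0.3272


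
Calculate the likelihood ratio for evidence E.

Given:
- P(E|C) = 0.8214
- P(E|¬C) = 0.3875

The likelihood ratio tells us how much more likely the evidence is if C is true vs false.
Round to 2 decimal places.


Likelihood Ratio (LR) = P(E|C) / P(E|¬C)

LR = 0.8214 / 0.3875
   = 2.12

The evidence is 2.12 times more likely if C is true than if C is false.
Because LR exceeds 1, E is evidence for C.


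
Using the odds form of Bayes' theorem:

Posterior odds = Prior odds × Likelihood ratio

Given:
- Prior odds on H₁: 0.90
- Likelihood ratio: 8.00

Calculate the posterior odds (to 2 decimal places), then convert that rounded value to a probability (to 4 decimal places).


Step 1: Calculate posterior odds
Posterior odds = Prior odds × LR
               = 0.90 × 8.00
               = 7.20

Step 2: Convert to probability
P(H₁|E) = Posterior odds / (1 + Posterior odds)
       = 7.20 / (1 + 7.20)
       = 7.20 / 8.20
       = 0.8780

The evidence increased P(H₁) from 0.4737 to 0.8780.


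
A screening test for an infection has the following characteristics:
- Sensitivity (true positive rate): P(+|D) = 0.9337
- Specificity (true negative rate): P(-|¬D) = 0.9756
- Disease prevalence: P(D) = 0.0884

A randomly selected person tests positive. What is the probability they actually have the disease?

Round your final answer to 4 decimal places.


Let D = has disease, + = positive test

Given:
- P(D) = 0.0884 (prevalence)
- P(+|D) = 0.9337 (sensitivity)
- P(-|¬D) = 0.9756 (specificity)
- P(+|¬D) = 0.0244 (false positive rate = 1 - specificity)

Step 1: Find P(+)
P(+) = P(+|D)P(D) + P(+|¬D)P(¬D)
     = 0.9337 × 0.0884 + 0.0244 × 0.9116
     = 0.08253908 + 0.02224304
     = 0.10478212

Step 2: Apply Bayes' theorem for P(D|+)
P(D|+) = P(+|D)P(D) / P(+)
       = 0.08253908 / 0.10478212
       = 0.7877


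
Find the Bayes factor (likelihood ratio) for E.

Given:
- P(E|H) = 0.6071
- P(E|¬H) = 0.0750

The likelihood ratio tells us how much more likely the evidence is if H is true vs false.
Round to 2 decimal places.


Likelihood Ratio (LR) = P(E|H) / P(E|¬H)

LR = 0.6071 / 0.0750
   = 8.09

The evidence is 8.09 times more likely if H is true than if H is false.
Because LR exceeds 1, E is evidence for H.


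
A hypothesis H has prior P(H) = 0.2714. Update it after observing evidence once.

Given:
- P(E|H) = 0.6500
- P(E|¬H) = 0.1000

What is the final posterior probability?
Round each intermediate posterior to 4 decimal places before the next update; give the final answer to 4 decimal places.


Sequential Bayesian updating:

Initial prior: P(H) = 0.2714

Update 1:
  P(E) = 0.6500 × 0.2714 + 0.1000 × 0.7286 = 0.17641000 + 0.07286000 = 0.24927000
  P(H|E) = 0.17641000 / 0.24927000 = 0.7077

Final posterior: 0.7077


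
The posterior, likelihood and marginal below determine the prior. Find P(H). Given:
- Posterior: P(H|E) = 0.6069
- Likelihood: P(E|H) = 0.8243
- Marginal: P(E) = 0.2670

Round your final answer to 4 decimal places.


From Bayes' theorem: P(H|E) = P(E|H) × P(H) / P(E)

Rearranging for P(H):
P(H) = P(H|E) × P(E) / P(E|H)
     = 0.6069 × 0.2670 / 0.8243
     = 0.16204230 / 0.8243
     = 0.1966


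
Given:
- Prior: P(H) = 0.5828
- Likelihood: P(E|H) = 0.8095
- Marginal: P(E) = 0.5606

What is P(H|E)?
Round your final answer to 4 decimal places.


Using Bayes' theorem:

P(H|E) = P(E|H) × P(H) / P(E)
       = 0.8095 × 0.5828 / 0.5606
       = 0.47177660 / 0.5606
       = 0.8416

The evidence strengthens our belief in H.
Prior: 0.5828 → Posterior: 0.8416


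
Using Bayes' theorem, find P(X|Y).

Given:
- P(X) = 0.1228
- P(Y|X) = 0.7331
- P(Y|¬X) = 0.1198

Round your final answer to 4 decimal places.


Bayes' theorem: P(X|Y) = P(Y|X) × P(X) / P(Y)

Step 1: Calculate P(Y) using law of total probability
P(Y) = P(Y|X)P(X) + P(Y|¬X)P(¬X)
     = 0.7331 × 0.1228 + 0.1198 × 0.8772
     = 0.09002468 + 0.10508856
     = 0.19511324

Step 2: Apply Bayes' theorem
P(X|Y) = P(Y|X) × P(X) / P(Y)
       = 0.09002468 / 0.19511324
       = 0.4614


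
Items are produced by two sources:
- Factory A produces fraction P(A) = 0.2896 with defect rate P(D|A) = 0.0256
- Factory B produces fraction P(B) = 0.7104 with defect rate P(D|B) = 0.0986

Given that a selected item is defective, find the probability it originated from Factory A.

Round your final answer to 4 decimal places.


Let A = from Factory A, D = defective

Given:
- P(A) = 0.2896, P(B) = 0.7104
- P(D|A) = 0.0256, P(D|B) = 0.0986

Step 1: Find P(D)
P(D) = P(D|A)P(A) + P(D|B)P(B)
     = 0.0256 × 0.2896 + 0.0986 × 0.7104
     = 0.00741376 + 0.07004544
     = 0.07745920

Step 2: Apply Bayes' theorem
P(A|D) = P(D|A)P(A) / P(D)
       = 0.00741376 / 0.07745920
       = 0.0957


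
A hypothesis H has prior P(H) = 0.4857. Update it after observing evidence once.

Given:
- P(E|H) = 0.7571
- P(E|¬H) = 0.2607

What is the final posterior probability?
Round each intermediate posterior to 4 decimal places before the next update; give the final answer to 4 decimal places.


Sequential Bayesian updating:

Initial prior: P(H) = 0.4857

Update 1:
  P(E) = 0.7571 × 0.4857 + 0.2607 × 0.5143 = 0.36772347 + 0.13407801 = 0.50180148
  P(H|E) = 0.36772347 / 0.50180148 = 0.7328

Final posterior: 0.7328


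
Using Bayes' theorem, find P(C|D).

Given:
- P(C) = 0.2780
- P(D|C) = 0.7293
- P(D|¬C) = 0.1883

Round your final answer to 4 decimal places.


Bayes' theorem: P(C|D) = P(D|C) × P(C) / P(D)

Step 1: Calculate P(D) using law of total probability
P(D) = P(D|C)P(C) + P(D|¬C)P(¬C)
     = 0.7293 × 0.2780 + 0.1883 × 0.7220
     = 0.20274540 + 0.13595260
     = 0.33869800

Step 2: Apply Bayes' theorem
P(C|D) = P(D|C) × P(C) / P(D)
       = 0.20274540 / 0.33869800
       = 0.5986


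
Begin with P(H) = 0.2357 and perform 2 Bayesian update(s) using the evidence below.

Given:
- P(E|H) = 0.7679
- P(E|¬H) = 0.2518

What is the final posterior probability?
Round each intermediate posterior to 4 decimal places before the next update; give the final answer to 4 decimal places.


Sequential Bayesian updating:

Initial prior: P(H) = 0.2357

Update 1:
  P(E) = 0.7679 × 0.2357 + 0.2518 × 0.7643 = 0.18099403 + 0.19245074 = 0.37344477
  P(H|E) = 0.18099403 / 0.37344477 = 0.4847

Update 2:
  P(E) = 0.7679 × 0.4847 + 0.2518 × 0.5153 = 0.37220113 + 0.12975254 = 0.50195367
  P(H|E) = 0.37220113 / 0.50195367 = 0.7415

Final posterior: 0.7415


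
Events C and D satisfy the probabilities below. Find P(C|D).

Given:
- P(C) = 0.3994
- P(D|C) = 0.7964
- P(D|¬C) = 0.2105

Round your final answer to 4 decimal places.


Bayes' theorem: P(C|D) = P(D|C) × P(C) / P(D)

Step 1: Calculate P(D) using law of total probability
P(D) = P(D|C)P(C) + P(D|¬C)P(¬C)
     = 0.7964 × 0.3994 + 0.2105 × 0.6006
     = 0.31808216 + 0.12642630
     = 0.44450846

Step 2: Apply Bayes' theorem
P(C|D) = P(D|C) × P(C) / P(D)
       = 0.31808216 / 0.44450846
       = 0.7156


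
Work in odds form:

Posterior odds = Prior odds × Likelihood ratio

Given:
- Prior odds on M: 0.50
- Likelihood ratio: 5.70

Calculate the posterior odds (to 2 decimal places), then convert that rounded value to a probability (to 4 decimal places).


Step 1: Calculate posterior odds
Posterior odds = Prior odds × LR
               = 0.50 × 5.70
               = 2.85

Step 2: Convert to probability
P(M|E) = Posterior odds / (1 + Posterior odds)
       = 2.85 / (1 + 2.85)
       = 2.85 / 3.85
       = 0.7403

The evidence increased P(M) from 0.3333 to 0.7403.


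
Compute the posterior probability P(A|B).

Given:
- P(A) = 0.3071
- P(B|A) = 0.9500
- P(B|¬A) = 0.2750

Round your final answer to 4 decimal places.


Bayes' theorem: P(A|B) = P(B|A) × P(A) / P(B)

Step 1: Calculate P(B) using law of total probability
P(B) = P(B|A)P(A) + P(B|¬A)P(¬A)
     = 0.9500 × 0.3071 + 0.2750 × 0.6929
     = 0.29174500 + 0.19054750
     = 0.48229250

Step 2: Apply Bayes' theorem
P(A|B) = P(B|A) × P(A) / P(B)
       = 0.29174500 / 0.48229250
       = 0.6049


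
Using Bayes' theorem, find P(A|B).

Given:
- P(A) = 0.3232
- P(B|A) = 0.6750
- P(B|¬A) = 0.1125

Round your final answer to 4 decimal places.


Bayes' theorem: P(A|B) = P(B|A) × P(A) / P(B)

Step 1: Calculate P(B) using law of total probability
P(B) = P(B|A)P(A) + P(B|¬A)P(¬A)
     = 0.6750 × 0.3232 + 0.1125 × 0.6768
     = 0.21816000 + 0.07614000
     = 0.29430000

Step 2: Apply Bayes' theorem
P(A|B) = P(B|A) × P(A) / P(B)
       = 0.21816000 / 0.29430000
       = 0.7413


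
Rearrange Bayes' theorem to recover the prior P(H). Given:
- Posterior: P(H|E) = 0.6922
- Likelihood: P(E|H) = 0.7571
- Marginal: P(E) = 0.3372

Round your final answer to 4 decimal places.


From Bayes' theorem: P(H|E) = P(E|H) × P(H) / P(E)

Rearranging for P(H):
P(H) = P(H|E) × P(E) / P(E|H)
     = 0.6922 × 0.3372 / 0.7571
     = 0.23340984 / 0.7571
     = 0.3083


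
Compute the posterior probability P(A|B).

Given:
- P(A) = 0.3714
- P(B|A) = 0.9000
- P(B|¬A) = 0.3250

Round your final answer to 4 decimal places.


Bayes' theorem: P(A|B) = P(B|A) × P(A) / P(B)

Step 1: Calculate P(B) using law of total probability
P(B) = P(B|A)P(A) + P(B|¬A)P(¬A)
     = 0.9000 × 0.3714 + 0.3250 × 0.6286
     = 0.33426000 + 0.20429500
     = 0.53855500

Step 2: Apply Bayes' theorem
P(A|B) = P(B|A) × P(A) / P(B)
       = 0.33426000 / 0.53855500
       = 0.6207


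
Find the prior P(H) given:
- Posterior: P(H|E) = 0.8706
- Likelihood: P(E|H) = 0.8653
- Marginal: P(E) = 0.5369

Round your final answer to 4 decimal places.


From Bayes' theorem: P(H|E) = P(E|H) × P(H) / P(E)

Rearranging for P(H):
P(H) = P(H|E) × P(E) / P(E|H)
     = 0.8706 × 0.5369 / 0.8653
     = 0.46742514 / 0.8653
     = 0.5402


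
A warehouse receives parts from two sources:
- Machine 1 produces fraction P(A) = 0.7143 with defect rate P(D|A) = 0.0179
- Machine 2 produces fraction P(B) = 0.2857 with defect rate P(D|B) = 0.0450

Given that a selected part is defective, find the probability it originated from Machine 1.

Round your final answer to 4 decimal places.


Let A = from Machine 1, D = defective

Given:
- P(A) = 0.7143, P(B) = 0.2857
- P(D|A) = 0.0179, P(D|B) = 0.0450

Step 1: Find P(D)
P(D) = P(D|A)P(A) + P(D|B)P(B)
     = 0.0179 × 0.7143 + 0.0450 × 0.2857
     = 0.01278597 + 0.01285650
     = 0.02564247

Step 2: Apply Bayes' theorem
P(A|D) = P(D|A)P(A) / P(D)
       = 0.01278597 / 0.02564247
       = 0.4986


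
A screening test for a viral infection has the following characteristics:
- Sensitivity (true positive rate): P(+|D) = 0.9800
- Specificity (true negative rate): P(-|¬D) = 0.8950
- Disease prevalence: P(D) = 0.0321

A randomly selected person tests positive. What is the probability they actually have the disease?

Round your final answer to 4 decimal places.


Let D = has disease, + = positive test

Given:
- P(D) = 0.0321 (prevalence)
- P(+|D) = 0.9800 (sensitivity)
- P(-|¬D) = 0.8950 (specificity)
- P(+|¬D) = 0.1050 (false positive rate = 1 - specificity)

Step 1: Find P(+)
P(+) = P(+|D)P(D) + P(+|¬D)P(¬D)
     = 0.9800 × 0.0321 + 0.1050 × 0.9679
     = 0.03145800 + 0.10162950
     = 0.13308750

Step 2: Apply Bayes' theorem for P(D|+)
P(D|+) = P(+|D)P(D) / P(+)
       = 0.03145800 / 0.13308750
       = 0.2364


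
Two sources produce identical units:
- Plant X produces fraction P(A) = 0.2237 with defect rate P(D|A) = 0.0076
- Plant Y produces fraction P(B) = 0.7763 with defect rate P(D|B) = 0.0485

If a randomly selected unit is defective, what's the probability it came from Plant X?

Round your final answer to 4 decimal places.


Let A = from Plant X, D = defective

Given:
- P(A) = 0.2237, P(B) = 0.7763
- P(D|A) = 0.0076, P(D|B) = 0.0485

Step 1: Find P(D)
P(D) = P(D|A)P(A) + P(D|B)P(B)
     = 0.0076 × 0.2237 + 0.0485 × 0.7763
     = 0.00170012 + 0.03765055
     = 0.03935067

Step 2: Apply Bayes' theorem
P(A|D) = P(D|A)P(A) / P(D)
       = 0.00170012 / 0.03935067
       = 0.0432


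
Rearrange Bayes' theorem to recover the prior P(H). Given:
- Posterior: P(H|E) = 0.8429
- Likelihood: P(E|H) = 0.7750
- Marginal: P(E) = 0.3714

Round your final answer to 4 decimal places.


From Bayes' theorem: P(H|E) = P(E|H) × P(H) / P(E)

Rearranging for P(H):
P(H) = P(H|E) × P(E) / P(E|H)
     = 0.8429 × 0.3714 / 0.7750
     = 0.31305306 / 0.7750
     = 0.4039


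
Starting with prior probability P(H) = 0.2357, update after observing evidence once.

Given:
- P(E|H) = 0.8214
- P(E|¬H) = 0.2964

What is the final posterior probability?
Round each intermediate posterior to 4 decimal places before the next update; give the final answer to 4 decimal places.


Sequential Bayesian updating:

Initial prior: P(H) = 0.2357

Update 1:
  P(E) = 0.8214 × 0.2357 + 0.2964 × 0.7643 = 0.19360398 + 0.22653852 = 0.42014250
  P(H|E) = 0.19360398 / 0.42014250 = 0.4608

Final posterior: 0.4608


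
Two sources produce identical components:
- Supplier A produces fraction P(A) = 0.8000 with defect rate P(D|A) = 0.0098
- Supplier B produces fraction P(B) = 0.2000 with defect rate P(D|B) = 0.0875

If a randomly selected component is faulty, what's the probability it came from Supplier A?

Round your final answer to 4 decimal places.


Let A = from Supplier A, D = faulty

Given:
- P(A) = 0.8000, P(B) = 0.2000
- P(D|A) = 0.0098, P(D|B) = 0.0875

Step 1: Find P(D)
P(D) = P(D|A)P(A) + P(D|B)P(B)
     = 0.0098 × 0.8000 + 0.0875 × 0.2000
     = 0.00784000 + 0.01750000
     = 0.02534000

Step 2: Apply Bayes' theorem
P(A|D) = P(D|A)P(A) / P(D)
       = 0.00784000 / 0.02534000
       = 0.3094


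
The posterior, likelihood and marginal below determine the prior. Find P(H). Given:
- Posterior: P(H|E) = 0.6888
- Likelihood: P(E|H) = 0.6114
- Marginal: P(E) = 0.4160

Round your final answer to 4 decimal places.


From Bayes' theorem: P(H|E) = P(E|H) × P(H) / P(E)

Rearranging for P(H):
P(H) = P(H|E) × P(E) / P(E|H)
     = 0.6888 × 0.4160 / 0.6114
     = 0.28654080 / 0.6114
     = 0.4687


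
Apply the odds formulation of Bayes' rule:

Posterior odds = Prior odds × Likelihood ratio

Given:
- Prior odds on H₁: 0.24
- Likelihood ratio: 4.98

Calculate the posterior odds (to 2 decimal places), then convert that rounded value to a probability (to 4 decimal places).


Step 1: Calculate posterior odds
Posterior odds = Prior odds × LR
               = 0.24 × 4.98
               = 1.20

Step 2: Convert to probability
P(H₁|E) = Posterior odds / (1 + Posterior odds)
       = 1.20 / (1 + 1.20)
       = 1.20 / 2.20
       = 0.5455

The evidence increased P(H₁) from 0.1935 to 0.5455.


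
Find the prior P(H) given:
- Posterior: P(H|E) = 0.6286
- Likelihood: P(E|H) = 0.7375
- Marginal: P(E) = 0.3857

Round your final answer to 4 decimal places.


From Bayes' theorem: P(H|E) = P(E|H) × P(H) / P(E)

Rearranging for P(H):
P(H) = P(H|E) × P(E) / P(E|H)
     = 0.6286 × 0.3857 / 0.7375
     = 0.24245102 / 0.7375
     = 0.3287


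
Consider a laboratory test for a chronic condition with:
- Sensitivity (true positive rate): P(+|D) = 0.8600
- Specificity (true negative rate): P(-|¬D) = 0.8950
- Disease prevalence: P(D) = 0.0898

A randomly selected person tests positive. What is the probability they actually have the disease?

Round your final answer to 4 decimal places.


Let D = has disease, + = positive test

Given:
- P(D) = 0.0898 (prevalence)
- P(+|D) = 0.8600 (sensitivity)
- P(-|¬D) = 0.8950 (specificity)
- P(+|¬D) = 0.1050 (false positive rate = 1 - specificity)

Step 1: Find P(+)
P(+) = P(+|D)P(D) + P(+|¬D)P(¬D)
     = 0.8600 × 0.0898 + 0.1050 × 0.9102
     = 0.07722800 + 0.09557100
     = 0.17279900

Step 2: Apply Bayes' theorem for P(D|+)
P(D|+) = P(+|D)P(D) / P(+)
       = 0.07722800 / 0.17279900
       = 0.4469


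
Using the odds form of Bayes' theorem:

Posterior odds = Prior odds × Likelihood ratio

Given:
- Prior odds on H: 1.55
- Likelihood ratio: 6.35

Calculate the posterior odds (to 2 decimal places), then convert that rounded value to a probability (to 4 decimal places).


Step 1: Calculate posterior odds
Posterior odds = Prior odds × LR
               = 1.55 × 6.35
               = 9.84

Step 2: Convert to probability
P(H|E) = Posterior odds / (1 + Posterior odds)
       = 9.84 / (1 + 9.84)
       = 9.84 / 10.84
       = 0.9077

The evidence increased P(H) from 0.6078 to 0.9077.


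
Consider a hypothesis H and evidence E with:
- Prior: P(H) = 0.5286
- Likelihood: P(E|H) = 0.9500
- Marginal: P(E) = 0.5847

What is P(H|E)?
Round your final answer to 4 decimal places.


Using Bayes' theorem:

P(H|E) = P(E|H) × P(H) / P(E)
       = 0.9500 × 0.5286 / 0.5847
       = 0.50217000 / 0.5847
       = 0.8589

The evidence strengthens our belief in H.
Prior: 0.5286 → Posterior: 0.8589


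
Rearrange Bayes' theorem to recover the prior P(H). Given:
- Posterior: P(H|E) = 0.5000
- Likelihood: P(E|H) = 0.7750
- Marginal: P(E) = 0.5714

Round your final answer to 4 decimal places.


From Bayes' theorem: P(H|E) = P(E|H) × P(H) / P(E)

Rearranging for P(H):
P(H) = P(H|E) × P(E) / P(E|H)
     = 0.5000 × 0.5714 / 0.7750
     = 0.28570000 / 0.7750
     = 0.3686


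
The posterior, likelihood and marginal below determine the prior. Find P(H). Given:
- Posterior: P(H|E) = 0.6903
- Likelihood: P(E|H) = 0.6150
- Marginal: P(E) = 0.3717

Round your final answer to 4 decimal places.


From Bayes' theorem: P(H|E) = P(E|H) × P(H) / P(E)

Rearranging for P(H):
P(H) = P(H|E) × P(E) / P(E|H)
     = 0.6903 × 0.3717 / 0.6150
     = 0.25658451 / 0.6150
     = 0.4172


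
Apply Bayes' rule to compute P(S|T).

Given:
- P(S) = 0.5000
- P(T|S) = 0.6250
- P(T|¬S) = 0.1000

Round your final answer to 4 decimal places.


Bayes' theorem: P(S|T) = P(T|S) × P(S) / P(T)

Step 1: Calculate P(T) using law of total probability
P(T) = P(T|S)P(S) + P(T|¬S)P(¬S)
     = 0.6250 × 0.5000 + 0.1000 × 0.5000
     = 0.31250000 + 0.05000000
     = 0.36250000

Step 2: Apply Bayes' theorem
P(S|T) = P(T|S) × P(S) / P(T)
       = 0.31250000 / 0.36250000
       = 0.8621


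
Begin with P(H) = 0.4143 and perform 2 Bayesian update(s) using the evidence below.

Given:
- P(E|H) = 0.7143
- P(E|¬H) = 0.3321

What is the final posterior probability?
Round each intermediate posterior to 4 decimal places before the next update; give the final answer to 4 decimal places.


Sequential Bayesian updating:

Initial prior: P(H) = 0.4143

Update 1:
  P(E) = 0.7143 × 0.4143 + 0.3321 × 0.5857 = 0.29593449 + 0.19451097 = 0.49044546
  P(H|E) = 0.29593449 / 0.49044546 = 0.6034

Update 2:
  P(E) = 0.7143 × 0.6034 + 0.3321 × 0.3966 = 0.43100862 + 0.13171086 = 0.56271948
  P(H|E) = 0.43100862 / 0.56271948 = 0.7659

Final posterior: 0.7659


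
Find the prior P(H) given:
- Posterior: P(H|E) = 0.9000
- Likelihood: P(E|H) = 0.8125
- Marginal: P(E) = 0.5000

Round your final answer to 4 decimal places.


From Bayes' theorem: P(H|E) = P(E|H) × P(H) / P(E)

Rearranging for P(H):
P(H) = P(H|E) × P(E) / P(E|H)
     = 0.9000 × 0.5000 / 0.8125
     = 0.45000000 / 0.8125
     = 0.5538


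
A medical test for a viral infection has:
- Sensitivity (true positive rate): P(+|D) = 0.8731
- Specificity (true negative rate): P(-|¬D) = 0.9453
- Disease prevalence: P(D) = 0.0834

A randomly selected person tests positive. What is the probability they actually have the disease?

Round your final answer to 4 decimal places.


Let D = has disease, + = positive test

Given:
- P(D) = 0.0834 (prevalence)
- P(+|D) = 0.8731 (sensitivity)
- P(-|¬D) = 0.9453 (specificity)
- P(+|¬D) = 0.0547 (false positive rate = 1 - specificity)

Step 1: Find P(+)
P(+) = P(+|D)P(D) + P(+|¬D)P(¬D)
     = 0.8731 × 0.0834 + 0.0547 × 0.9166
     = 0.07281654 + 0.05013802
     = 0.12295456

Step 2: Apply Bayes' theorem for P(D|+)
P(D|+) = P(+|D)P(D) / P(+)
       = 0.07281654 / 0.12295456
       = 0.5922


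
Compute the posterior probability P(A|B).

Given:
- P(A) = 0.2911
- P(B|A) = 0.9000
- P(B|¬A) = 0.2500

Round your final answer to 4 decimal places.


Bayes' theorem: P(A|B) = P(B|A) × P(A) / P(B)

Step 1: Calculate P(B) using law of total probability
P(B) = P(B|A)P(A) + P(B|¬A)P(¬A)
     = 0.9000 × 0.2911 + 0.2500 × 0.7089
     = 0.26199000 + 0.17722500
     = 0.43921500

Step 2: Apply Bayes' theorem
P(A|B) = P(B|A) × P(A) / P(B)
       = 0.26199000 / 0.43921500
       = 0.5965


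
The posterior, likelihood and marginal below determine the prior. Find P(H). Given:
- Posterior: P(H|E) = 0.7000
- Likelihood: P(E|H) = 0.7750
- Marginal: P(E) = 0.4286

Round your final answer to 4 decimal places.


From Bayes' theorem: P(H|E) = P(E|H) × P(H) / P(E)

Rearranging for P(H):
P(H) = P(H|E) × P(E) / P(E|H)
     = 0.7000 × 0.4286 / 0.7750
     = 0.30002000 / 0.7750
     = 0.3871


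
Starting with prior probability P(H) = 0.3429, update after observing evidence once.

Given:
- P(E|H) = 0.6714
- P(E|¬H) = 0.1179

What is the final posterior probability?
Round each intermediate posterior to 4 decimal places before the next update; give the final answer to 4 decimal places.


Sequential Bayesian updating:

Initial prior: P(H) = 0.3429

Update 1:
  P(E) = 0.6714 × 0.3429 + 0.1179 × 0.6571 = 0.23022306 + 0.07747209 = 0.30769515
  P(H|E) = 0.23022306 / 0.30769515 = 0.7482

Final posterior: 0.7482


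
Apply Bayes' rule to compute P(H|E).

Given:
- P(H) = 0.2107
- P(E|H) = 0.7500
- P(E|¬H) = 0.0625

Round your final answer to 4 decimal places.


Bayes' theorem: P(H|E) = P(E|H) × P(H) / P(E)

Step 1: Calculate P(E) using law of total probability
P(E) = P(E|H)P(H) + P(E|¬H)P(¬H)
     = 0.7500 × 0.2107 + 0.0625 × 0.7893
     = 0.15802500 + 0.04933125
     = 0.20735625

Step 2: Apply Bayes' theorem
P(H|E) = P(E|H) × P(H) / P(E)
       = 0.15802500 / 0.20735625
       = 0.7621


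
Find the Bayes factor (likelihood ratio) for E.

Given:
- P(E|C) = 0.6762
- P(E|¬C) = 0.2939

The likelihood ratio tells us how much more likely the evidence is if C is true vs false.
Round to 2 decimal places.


Likelihood Ratio (LR) = P(E|C) / P(E|¬C)

LR = 0.6762 / 0.2939
   = 2.30

The evidence is 2.30 times more likely if C is true than if C is false.
Because LR exceeds 1, E is evidence for C.


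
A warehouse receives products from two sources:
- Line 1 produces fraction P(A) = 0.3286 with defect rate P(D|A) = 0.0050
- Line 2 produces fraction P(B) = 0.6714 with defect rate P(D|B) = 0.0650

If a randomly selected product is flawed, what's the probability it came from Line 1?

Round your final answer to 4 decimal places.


Let A = from Line 1, D = flawed

Given:
- P(A) = 0.3286, P(B) = 0.6714
- P(D|A) = 0.0050, P(D|B) = 0.0650

Step 1: Find P(D)
P(D) = P(D|A)P(A) + P(D|B)P(B)
     = 0.0050 × 0.3286 + 0.0650 × 0.6714
     = 0.00164300 + 0.04364100
     = 0.04528400

Step 2: Apply Bayes' theorem
P(A|D) = P(D|A)P(A) / P(D)
       = 0.00164300 / 0.04528400
       = 0.0363


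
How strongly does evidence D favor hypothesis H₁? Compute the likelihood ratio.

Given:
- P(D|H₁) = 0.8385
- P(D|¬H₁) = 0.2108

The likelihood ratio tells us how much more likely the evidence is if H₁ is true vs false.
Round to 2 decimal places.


Likelihood Ratio (LR) = P(D|H₁) / P(D|¬H₁)

LR = 0.8385 / 0.2108
   = 3.98

The evidence is 3.98 times more likely if H₁ is true than if H₁ is false.
Because LR exceeds 1, D is evidence for H₁.


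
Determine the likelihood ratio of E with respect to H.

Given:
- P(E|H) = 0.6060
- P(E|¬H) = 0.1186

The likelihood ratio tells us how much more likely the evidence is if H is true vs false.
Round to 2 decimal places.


Likelihood Ratio (LR) = P(E|H) / P(E|¬H)

LR = 0.6060 / 0.1186
   = 5.11

The evidence is 5.11 times more likely if H is true than if H is false.
LR > 1, so observing E raises the odds in favor of H.


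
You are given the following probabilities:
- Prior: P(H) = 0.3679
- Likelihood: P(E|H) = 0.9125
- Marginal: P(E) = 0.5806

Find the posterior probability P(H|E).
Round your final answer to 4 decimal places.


Using Bayes' theorem:

P(H|E) = P(E|H) × P(H) / P(E)
       = 0.9125 × 0.3679 / 0.5806
       = 0.33570875 / 0.5806
       = 0.5782

The evidence strengthens our belief in H.
Prior: 0.3679 → Posterior: 0.5782


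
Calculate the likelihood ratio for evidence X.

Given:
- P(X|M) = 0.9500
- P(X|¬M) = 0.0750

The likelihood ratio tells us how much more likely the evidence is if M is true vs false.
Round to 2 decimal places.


Likelihood Ratio (LR) = P(X|M) / P(X|¬M)

LR = 0.9500 / 0.0750
   = 12.67

The evidence is 12.67 times more likely if M is true than if M is false.
Since LR > 1, the evidence supports M over ¬M.


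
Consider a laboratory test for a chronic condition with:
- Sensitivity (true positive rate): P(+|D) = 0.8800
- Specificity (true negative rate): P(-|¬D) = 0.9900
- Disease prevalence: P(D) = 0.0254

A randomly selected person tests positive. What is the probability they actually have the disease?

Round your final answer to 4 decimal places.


Let D = has disease, + = positive test

Given:
- P(D) = 0.0254 (prevalence)
- P(+|D) = 0.8800 (sensitivity)
- P(-|¬D) = 0.9900 (specificity)
- P(+|¬D) = 0.0100 (false positive rate = 1 - specificity)

Step 1: Find P(+)
P(+) = P(+|D)P(D) + P(+|¬D)P(¬D)
     = 0.8800 × 0.0254 + 0.0100 × 0.9746
     = 0.02235200 + 0.00974600
     = 0.03209800

Step 2: Apply Bayes' theorem for P(D|+)
P(D|+) = P(+|D)P(D) / P(+)
       = 0.02235200 / 0.03209800
       = 0.6964
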